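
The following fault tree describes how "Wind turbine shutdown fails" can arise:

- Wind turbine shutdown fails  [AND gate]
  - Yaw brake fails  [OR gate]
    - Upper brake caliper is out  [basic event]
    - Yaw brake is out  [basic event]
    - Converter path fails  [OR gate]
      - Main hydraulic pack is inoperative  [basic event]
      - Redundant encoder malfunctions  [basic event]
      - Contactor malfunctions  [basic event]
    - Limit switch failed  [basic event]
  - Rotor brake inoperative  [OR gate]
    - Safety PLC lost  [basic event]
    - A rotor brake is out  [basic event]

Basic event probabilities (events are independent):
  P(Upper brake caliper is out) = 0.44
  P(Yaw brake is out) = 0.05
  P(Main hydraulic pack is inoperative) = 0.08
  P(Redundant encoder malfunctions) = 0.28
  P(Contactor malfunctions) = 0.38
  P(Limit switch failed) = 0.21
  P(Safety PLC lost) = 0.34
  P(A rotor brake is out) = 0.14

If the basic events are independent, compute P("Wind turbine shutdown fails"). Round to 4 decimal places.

P(Converter path fails) [OR] = 1 − (1−0.08) × (1−0.28) × (1−0.38) = 0.589312
P(Yaw brake fails) [OR] = 1 − (1−0.44) × (1−0.05) × (1−0.589312) × (1−0.21) = 0.827396
P(Rotor brake inoperative) [OR] = 1 − (1−0.34) × (1−0.14) = 0.432400
P(Wind turbine shutdown fails) [AND] = 0.827396 × 0.432400 = 0.357766
Rounded to 4 decimal places: P(Wind turbine shutdown fails) ≈ 0.3578.

0.3578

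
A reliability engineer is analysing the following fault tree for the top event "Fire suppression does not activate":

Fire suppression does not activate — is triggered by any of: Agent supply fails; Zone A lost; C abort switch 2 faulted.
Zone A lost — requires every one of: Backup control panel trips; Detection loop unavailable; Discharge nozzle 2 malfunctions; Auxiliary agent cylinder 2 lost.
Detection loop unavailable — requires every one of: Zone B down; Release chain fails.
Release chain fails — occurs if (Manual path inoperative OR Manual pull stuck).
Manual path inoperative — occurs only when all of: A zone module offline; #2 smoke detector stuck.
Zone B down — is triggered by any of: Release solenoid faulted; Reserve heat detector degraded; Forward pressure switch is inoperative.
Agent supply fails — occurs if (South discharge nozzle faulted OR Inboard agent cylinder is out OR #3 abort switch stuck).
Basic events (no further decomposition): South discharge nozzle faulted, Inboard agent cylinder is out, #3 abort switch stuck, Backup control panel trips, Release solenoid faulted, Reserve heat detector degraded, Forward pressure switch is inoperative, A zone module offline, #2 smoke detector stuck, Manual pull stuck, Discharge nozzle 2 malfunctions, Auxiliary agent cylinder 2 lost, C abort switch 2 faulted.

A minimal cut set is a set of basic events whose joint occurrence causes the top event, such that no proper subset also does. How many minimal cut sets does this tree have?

Agent supply fails [OR]: union of children's cut sets → 3 cut set(s).
Zone B down [OR]: union of children's cut sets → 3 cut set(s).
Manual path inoperative [AND]: one cut set from each child combined → 1 × 1 = 1 cut set(s).
Release chain fails [OR]: union of children's cut sets → 2 cut set(s).
Detection loop unavailable [AND]: one cut set from each child combined → 3 × 2 = 6 cut set(s).
Zone A lost [AND]: one cut set from each child combined → 1 × 6 × 1 × 1 = 6 cut set(s).
Fire suppression does not activate [OR]: union of children's cut sets → 10 cut set(s).
Minimal cut sets: {South discharge nozzle faulted}; {Inboard agent cylinder is out}; {#3 abort switch stuck}; {#2 smoke detector stuck, A zone module offline, Auxiliary agent cylinder 2 lost, Backup control panel trips, Discharge nozzle 2 malfunctions, Release solenoid faulted}; {Auxiliary agent cylinder 2 lost, Backup control panel trips, Discharge nozzle 2 malfunctions, Manual pull stuck, Release solenoid faulted}; {#2 smoke detector stuck, A zone module offline, Auxiliary agent cylinder 2 lost, Backup control panel trips, Discharge nozzle 2 malfunctions, Reserve heat detector degraded}; {Auxiliary agent cylinder 2 lost, Backup control panel trips, Discharge nozzle 2 malfunctions, Manual pull stuck, Reserve heat detector degraded}; {#2 smoke detector stuck, A zone module offline, Auxiliary agent cylinder 2 lost, Backup control panel trips, Discharge nozzle 2 malfunctions, Forward pressure switch is inoperative}; {Auxiliary agent cylinder 2 lost, Backup control panel trips, Discharge nozzle 2 malfunctions, Forward pressure switch is inoperative, Manual pull stuck}; {C abort switch 2 faulted}.

10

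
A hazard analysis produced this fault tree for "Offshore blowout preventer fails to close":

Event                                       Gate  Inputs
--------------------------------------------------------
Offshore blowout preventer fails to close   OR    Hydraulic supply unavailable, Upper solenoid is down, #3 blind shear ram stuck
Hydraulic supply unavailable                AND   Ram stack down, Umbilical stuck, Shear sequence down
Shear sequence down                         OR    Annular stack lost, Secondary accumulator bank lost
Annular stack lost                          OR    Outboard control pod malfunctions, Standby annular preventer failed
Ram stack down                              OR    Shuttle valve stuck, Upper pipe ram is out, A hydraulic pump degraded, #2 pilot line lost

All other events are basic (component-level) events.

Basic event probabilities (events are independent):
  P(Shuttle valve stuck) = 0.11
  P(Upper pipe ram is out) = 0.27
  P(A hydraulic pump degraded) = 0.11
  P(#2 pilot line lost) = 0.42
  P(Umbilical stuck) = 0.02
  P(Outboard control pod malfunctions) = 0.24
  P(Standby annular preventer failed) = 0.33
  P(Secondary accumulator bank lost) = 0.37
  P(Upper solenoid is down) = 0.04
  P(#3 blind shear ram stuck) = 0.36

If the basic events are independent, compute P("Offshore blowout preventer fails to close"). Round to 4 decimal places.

0.3911

P(Ram stack down) [OR] = 1 − (1−0.11) × (1−0.27) × (1−0.11) × (1−0.42) = 0.664625
P(Annular stack lost) [OR] = 1 − (1−0.24) × (1−0.33) = 0.490800
P(Shear sequence down) [OR] = 1 − (1−0.490800) × (1−0.37) = 0.679204
P(Hydraulic supply unavailable) [AND] = 0.664625 × 0.02 × 0.679204 = 0.009028
P(Offshore blowout preventer fails to close) [OR] = 1 − (1−0.009028) × (1−0.04) × (1−0.36) = 0.391147
Rounded to 4 decimal places: P(Offshore blowout preventer fails to close) ≈ 0.3911.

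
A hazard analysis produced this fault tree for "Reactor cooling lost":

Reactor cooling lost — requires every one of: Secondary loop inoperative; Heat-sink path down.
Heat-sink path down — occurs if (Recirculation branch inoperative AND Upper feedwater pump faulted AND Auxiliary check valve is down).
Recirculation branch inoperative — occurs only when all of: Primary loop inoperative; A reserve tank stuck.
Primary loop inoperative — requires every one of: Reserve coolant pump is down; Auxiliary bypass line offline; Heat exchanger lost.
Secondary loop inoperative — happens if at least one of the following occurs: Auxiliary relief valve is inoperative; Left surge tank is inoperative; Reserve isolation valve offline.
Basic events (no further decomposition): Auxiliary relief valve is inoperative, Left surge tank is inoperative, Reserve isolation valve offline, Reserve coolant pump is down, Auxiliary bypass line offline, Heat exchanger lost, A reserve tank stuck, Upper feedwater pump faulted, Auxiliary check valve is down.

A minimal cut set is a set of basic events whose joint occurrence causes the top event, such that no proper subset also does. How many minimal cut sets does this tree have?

3

Secondary loop inoperative [OR]: union of children's cut sets → 3 cut set(s).
Primary loop inoperative [AND]: one cut set from each child combined → 1 × 1 × 1 = 1 cut set(s).
Recirculation branch inoperative [AND]: one cut set from each child combined → 1 × 1 = 1 cut set(s).
Heat-sink path down [AND]: one cut set from each child combined → 1 × 1 × 1 = 1 cut set(s).
Reactor cooling lost [AND]: one cut set from each child combined → 3 × 1 = 3 cut set(s).
Minimal cut sets: {A reserve tank stuck, Auxiliary bypass line offline, Auxiliary check valve is down, Auxiliary relief valve is inoperative, Heat exchanger lost, Reserve coolant pump is down, Upper feedwater pump faulted}; {A reserve tank stuck, Auxiliary bypass line offline, Auxiliary check valve is down, Heat exchanger lost, Left surge tank is inoperative, Reserve coolant pump is down, Upper feedwater pump faulted}; {A reserve tank stuck, Auxiliary bypass line offline, Auxiliary check valve is down, Heat exchanger lost, Reserve coolant pump is down, Reserve isolation valve offline, Upper feedwater pump faulted}.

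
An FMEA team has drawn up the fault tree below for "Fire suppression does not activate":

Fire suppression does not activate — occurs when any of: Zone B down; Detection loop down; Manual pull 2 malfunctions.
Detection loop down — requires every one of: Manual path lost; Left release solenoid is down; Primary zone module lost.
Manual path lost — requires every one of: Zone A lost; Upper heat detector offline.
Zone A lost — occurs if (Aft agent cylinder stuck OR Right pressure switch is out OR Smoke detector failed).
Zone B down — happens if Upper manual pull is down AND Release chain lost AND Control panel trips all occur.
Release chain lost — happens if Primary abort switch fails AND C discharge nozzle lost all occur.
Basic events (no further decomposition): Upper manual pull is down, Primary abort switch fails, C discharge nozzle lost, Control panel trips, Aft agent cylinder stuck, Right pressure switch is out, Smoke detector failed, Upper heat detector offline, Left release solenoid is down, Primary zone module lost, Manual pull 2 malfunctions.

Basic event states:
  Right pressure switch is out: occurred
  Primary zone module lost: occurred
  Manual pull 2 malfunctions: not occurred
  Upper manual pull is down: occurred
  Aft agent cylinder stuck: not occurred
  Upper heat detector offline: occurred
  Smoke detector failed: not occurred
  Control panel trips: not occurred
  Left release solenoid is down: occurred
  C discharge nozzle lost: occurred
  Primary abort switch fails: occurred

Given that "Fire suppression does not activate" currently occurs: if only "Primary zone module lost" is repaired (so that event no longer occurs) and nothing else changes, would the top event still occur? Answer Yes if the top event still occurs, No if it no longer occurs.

No

Counterfactual: set "Primary zone module lost" to not occurred.
Release chain lost [AND]: Primary abort switch fails=occurs, C discharge nozzle lost=occurs → all inputs occur → occurs.
Zone B down [AND]: Upper manual pull is down=occurs, Release chain lost=occurs, Control panel trips=not → not all inputs occur → does not occur.
Zone A lost [OR]: Aft agent cylinder stuck=not, Right pressure switch is out=occurs, Smoke detector failed=not → at least one input occurs → occurs.
Manual path lost [AND]: Zone A lost=occurs, Upper heat detector offline=occurs → all inputs occur → occurs.
Detection loop down [AND]: Manual path lost=occurs, Left release solenoid is down=occurs, Primary zone module lost=not → not all inputs occur → does not occur.
Fire suppression does not activate [OR]: Zone B down=not, Detection loop down=not, Manual pull 2 malfunctions=not → no input occurs → does not occur.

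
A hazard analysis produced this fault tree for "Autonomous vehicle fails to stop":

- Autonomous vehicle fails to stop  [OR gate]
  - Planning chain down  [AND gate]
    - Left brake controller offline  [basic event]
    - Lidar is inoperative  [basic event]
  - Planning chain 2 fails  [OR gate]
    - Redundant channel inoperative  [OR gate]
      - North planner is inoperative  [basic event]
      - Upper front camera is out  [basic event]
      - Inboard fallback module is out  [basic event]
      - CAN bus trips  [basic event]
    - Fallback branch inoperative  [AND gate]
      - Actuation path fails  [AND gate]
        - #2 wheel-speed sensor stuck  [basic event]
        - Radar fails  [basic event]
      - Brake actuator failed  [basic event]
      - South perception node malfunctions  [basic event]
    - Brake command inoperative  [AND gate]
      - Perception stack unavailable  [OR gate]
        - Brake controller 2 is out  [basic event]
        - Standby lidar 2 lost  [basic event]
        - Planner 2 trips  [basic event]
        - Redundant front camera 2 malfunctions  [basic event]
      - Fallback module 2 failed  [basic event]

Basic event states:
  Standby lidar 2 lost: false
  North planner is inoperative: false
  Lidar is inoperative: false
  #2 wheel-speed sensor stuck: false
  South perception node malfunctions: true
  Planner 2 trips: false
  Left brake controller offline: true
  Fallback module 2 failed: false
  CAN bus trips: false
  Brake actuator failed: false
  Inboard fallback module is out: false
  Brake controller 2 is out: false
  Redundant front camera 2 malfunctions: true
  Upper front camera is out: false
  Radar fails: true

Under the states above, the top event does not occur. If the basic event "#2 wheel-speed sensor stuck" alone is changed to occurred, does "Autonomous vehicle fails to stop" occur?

No

Counterfactual: set "#2 wheel-speed sensor stuck" to occurred.
Planning chain down [AND]: Left brake controller offline=occurs, Lidar is inoperative=not → not all inputs occur → does not occur.
Redundant channel inoperative [OR]: North planner is inoperative=not, Upper front camera is out=not, Inboard fallback module is out=not, CAN bus trips=not → no input occurs → does not occur.
Actuation path fails [AND]: #2 wheel-speed sensor stuck=occurs, Radar fails=occurs → all inputs occur → occurs.
Fallback branch inoperative [AND]: Actuation path fails=occurs, Brake actuator failed=not, South perception node malfunctions=occurs → not all inputs occur → does not occur.
Perception stack unavailable [OR]: Brake controller 2 is out=not, Standby lidar 2 lost=not, Planner 2 trips=not, Redundant front camera 2 malfunctions=occurs → at least one input occurs → occurs.
Brake command inoperative [AND]: Perception stack unavailable=occurs, Fallback module 2 failed=not → not all inputs occur → does not occur.
Planning chain 2 fails [OR]: Redundant channel inoperative=not, Fallback branch inoperative=not, Brake command inoperative=not → no input occurs → does not occur.
Autonomous vehicle fails to stop [OR]: Planning chain down=not, Planning chain 2 fails=not → no input occurs → does not occur.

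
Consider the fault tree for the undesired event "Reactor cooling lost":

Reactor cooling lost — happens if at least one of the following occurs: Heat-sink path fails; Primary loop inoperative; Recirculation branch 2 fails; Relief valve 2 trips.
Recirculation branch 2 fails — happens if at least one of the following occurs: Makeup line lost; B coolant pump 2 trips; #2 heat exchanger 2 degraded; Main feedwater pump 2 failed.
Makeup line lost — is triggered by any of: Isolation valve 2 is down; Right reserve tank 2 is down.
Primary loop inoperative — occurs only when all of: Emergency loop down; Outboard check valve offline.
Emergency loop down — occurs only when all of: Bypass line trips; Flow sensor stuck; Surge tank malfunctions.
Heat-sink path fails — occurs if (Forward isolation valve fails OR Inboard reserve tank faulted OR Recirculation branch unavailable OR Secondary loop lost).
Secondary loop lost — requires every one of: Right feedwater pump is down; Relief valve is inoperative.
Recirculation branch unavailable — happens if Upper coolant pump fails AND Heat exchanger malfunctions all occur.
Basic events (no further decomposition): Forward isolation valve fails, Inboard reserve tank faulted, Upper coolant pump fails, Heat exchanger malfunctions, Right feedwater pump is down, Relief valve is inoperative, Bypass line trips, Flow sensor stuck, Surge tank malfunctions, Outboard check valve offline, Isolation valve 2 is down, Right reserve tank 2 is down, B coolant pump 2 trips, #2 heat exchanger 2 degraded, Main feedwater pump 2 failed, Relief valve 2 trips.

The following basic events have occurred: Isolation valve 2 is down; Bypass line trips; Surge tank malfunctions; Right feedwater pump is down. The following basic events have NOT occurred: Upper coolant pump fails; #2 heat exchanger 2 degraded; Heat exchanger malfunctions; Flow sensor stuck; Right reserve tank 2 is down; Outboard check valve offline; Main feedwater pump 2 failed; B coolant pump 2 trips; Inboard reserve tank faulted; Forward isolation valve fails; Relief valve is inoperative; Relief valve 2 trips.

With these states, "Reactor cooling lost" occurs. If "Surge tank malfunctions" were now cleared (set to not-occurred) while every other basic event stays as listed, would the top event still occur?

Counterfactual: set "Surge tank malfunctions" to not occurred.
Recirculation branch unavailable [AND]: Upper coolant pump fails=not, Heat exchanger malfunctions=not → not all inputs occur → does not occur.
Secondary loop lost [AND]: Right feedwater pump is down=occurs, Relief valve is inoperative=not → not all inputs occur → does not occur.
Heat-sink path fails [OR]: Forward isolation valve fails=not, Inboard reserve tank faulted=not, Recirculation branch unavailable=not, Secondary loop lost=not → no input occurs → does not occur.
Emergency loop down [AND]: Bypass line trips=occurs, Flow sensor stuck=not, Surge tank malfunctions=not → not all inputs occur → does not occur.
Primary loop inoperative [AND]: Emergency loop down=not, Outboard check valve offline=not → not all inputs occur → does not occur.
Makeup line lost [OR]: Isolation valve 2 is down=occurs, Right reserve tank 2 is down=not → at least one input occurs → occurs.
Recirculation branch 2 fails [OR]: Makeup line lost=occurs, B coolant pump 2 trips=not, #2 heat exchanger 2 degraded=not, Main feedwater pump 2 failed=not → at least one input occurs → occurs.
Reactor cooling lost [OR]: Heat-sink path fails=not, Primary loop inoperative=not, Recirculation branch 2 fails=occurs, Relief valve 2 trips=not → at least one input occurs → occurs.

Yes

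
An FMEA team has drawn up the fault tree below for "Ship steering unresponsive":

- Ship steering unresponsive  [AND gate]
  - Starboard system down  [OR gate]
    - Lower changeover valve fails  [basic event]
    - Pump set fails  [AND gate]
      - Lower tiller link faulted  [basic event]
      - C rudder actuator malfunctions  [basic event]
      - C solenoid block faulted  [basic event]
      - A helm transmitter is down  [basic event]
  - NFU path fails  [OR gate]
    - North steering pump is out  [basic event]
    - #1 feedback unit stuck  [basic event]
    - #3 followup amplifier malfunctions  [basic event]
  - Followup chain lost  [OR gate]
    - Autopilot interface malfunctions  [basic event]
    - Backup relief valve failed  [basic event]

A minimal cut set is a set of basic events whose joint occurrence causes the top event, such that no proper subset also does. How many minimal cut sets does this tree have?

Pump set fails [AND]: one cut set from each child combined → 1 × 1 × 1 × 1 = 1 cut set(s).
Starboard system down [OR]: union of children's cut sets → 2 cut set(s).
NFU path fails [OR]: union of children's cut sets → 3 cut set(s).
Followup chain lost [OR]: union of children's cut sets → 2 cut set(s).
Ship steering unresponsive [AND]: one cut set from each child combined → 2 × 3 × 2 = 12 cut set(s).

12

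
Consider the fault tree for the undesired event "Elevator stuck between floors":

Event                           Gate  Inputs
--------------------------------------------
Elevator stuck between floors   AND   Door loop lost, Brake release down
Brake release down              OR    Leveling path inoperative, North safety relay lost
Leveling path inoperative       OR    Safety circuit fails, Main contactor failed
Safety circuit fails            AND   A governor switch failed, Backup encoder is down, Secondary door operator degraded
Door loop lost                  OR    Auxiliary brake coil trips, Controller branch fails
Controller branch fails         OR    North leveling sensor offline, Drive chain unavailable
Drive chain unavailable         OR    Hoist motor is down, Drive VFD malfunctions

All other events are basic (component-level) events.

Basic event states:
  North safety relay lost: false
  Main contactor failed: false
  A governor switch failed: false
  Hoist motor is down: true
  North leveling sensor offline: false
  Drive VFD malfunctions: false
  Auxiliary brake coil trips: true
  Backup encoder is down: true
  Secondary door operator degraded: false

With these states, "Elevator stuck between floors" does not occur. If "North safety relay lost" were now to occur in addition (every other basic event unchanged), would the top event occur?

Counterfactual: set "North safety relay lost" to occurred.
Drive chain unavailable [OR]: Hoist motor is down=occurs, Drive VFD malfunctions=not → at least one input occurs → occurs.
Controller branch fails [OR]: North leveling sensor offline=not, Drive chain unavailable=occurs → at least one input occurs → occurs.
Door loop lost [OR]: Auxiliary brake coil trips=occurs, Controller branch fails=occurs → at least one input occurs → occurs.
Safety circuit fails [AND]: A governor switch failed=not, Backup encoder is down=occurs, Secondary door operator degraded=not → not all inputs occur → does not occur.
Leveling path inoperative [OR]: Safety circuit fails=not, Main contactor failed=not → no input occurs → does not occur.
Brake release down [OR]: Leveling path inoperative=not, North safety relay lost=occurs → at least one input occurs → occurs.
Elevator stuck between floors [AND]: Door loop lost=occurs, Brake release down=occurs → all inputs occur → occurs.

Yes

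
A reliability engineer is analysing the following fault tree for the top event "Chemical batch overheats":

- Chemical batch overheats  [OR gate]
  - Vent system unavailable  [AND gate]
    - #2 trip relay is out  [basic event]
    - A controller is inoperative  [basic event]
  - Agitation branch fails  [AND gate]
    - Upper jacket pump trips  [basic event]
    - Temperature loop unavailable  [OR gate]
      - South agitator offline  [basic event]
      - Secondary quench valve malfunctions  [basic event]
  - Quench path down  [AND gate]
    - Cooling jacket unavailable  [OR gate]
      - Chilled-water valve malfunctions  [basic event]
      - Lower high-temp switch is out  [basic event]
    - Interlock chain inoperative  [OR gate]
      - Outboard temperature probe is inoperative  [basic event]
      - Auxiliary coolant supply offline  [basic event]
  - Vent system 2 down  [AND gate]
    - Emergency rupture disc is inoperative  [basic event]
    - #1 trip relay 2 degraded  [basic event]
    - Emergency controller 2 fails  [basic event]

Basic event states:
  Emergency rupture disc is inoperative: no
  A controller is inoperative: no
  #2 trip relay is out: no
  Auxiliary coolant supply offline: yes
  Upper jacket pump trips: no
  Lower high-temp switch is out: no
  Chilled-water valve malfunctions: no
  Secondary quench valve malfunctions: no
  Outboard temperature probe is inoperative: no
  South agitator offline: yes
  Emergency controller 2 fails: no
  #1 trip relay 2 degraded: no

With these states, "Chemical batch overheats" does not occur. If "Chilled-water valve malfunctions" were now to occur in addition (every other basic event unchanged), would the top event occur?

Counterfactual: set "Chilled-water valve malfunctions" to occurred.
Vent system unavailable [AND]: #2 trip relay is out=not, A controller is inoperative=not → not all inputs occur → does not occur.
Temperature loop unavailable [OR]: South agitator offline=occurs, Secondary quench valve malfunctions=not → at least one input occurs → occurs.
Agitation branch fails [AND]: Upper jacket pump trips=not, Temperature loop unavailable=occurs → not all inputs occur → does not occur.
Cooling jacket unavailable [OR]: Chilled-water valve malfunctions=occurs, Lower high-temp switch is out=not → at least one input occurs → occurs.
Interlock chain inoperative [OR]: Outboard temperature probe is inoperative=not, Auxiliary coolant supply offline=occurs → at least one input occurs → occurs.
Quench path down [AND]: Cooling jacket unavailable=occurs, Interlock chain inoperative=occurs → all inputs occur → occurs.
Vent system 2 down [AND]: Emergency rupture disc is inoperative=not, #1 trip relay 2 degraded=not, Emergency controller 2 fails=not → not all inputs occur → does not occur.
Chemical batch overheats [OR]: Vent system unavailable=not, Agitation branch fails=not, Quench path down=occurs, Vent system 2 down=not → at least one input occurs → occurs.

Yes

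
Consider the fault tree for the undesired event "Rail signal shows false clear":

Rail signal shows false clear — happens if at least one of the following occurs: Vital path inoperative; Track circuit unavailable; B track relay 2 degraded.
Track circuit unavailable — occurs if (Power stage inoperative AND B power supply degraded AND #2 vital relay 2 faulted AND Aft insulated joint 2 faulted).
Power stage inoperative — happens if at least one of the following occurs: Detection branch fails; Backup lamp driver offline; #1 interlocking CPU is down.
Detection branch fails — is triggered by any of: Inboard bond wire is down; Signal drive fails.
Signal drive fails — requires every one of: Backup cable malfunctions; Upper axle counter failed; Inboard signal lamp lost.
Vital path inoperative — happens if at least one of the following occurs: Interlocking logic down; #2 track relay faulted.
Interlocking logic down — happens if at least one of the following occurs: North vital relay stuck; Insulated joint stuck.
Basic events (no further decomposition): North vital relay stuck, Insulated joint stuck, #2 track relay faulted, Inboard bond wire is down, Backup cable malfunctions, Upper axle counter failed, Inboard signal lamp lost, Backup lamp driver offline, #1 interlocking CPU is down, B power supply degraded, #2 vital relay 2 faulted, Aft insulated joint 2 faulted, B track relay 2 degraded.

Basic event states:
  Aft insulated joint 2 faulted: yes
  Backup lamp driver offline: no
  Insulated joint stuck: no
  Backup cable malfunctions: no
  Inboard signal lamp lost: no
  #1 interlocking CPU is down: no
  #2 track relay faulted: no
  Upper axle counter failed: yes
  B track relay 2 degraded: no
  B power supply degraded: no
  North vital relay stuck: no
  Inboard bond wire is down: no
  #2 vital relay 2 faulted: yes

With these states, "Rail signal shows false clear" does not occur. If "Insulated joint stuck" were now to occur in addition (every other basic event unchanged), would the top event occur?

Yes

Counterfactual: set "Insulated joint stuck" to occurred.
Interlocking logic down [OR]: North vital relay stuck=not, Insulated joint stuck=occurs → at least one input occurs → occurs.
Vital path inoperative [OR]: Interlocking logic down=occurs, #2 track relay faulted=not → at least one input occurs → occurs.
Signal drive fails [AND]: Backup cable malfunctions=not, Upper axle counter failed=occurs, Inboard signal lamp lost=not → not all inputs occur → does not occur.
Detection branch fails [OR]: Inboard bond wire is down=not, Signal drive fails=not → no input occurs → does not occur.
Power stage inoperative [OR]: Detection branch fails=not, Backup lamp driver offline=not, #1 interlocking CPU is down=not → no input occurs → does not occur.
Track circuit unavailable [AND]: Power stage inoperative=not, B power supply degraded=not, #2 vital relay 2 faulted=occurs, Aft insulated joint 2 faulted=occurs → not all inputs occur → does not occur.
Rail signal shows false clear [OR]: Vital path inoperative=occurs, Track circuit unavailable=not, B track relay 2 degraded=not → at least one input occurs → occurs.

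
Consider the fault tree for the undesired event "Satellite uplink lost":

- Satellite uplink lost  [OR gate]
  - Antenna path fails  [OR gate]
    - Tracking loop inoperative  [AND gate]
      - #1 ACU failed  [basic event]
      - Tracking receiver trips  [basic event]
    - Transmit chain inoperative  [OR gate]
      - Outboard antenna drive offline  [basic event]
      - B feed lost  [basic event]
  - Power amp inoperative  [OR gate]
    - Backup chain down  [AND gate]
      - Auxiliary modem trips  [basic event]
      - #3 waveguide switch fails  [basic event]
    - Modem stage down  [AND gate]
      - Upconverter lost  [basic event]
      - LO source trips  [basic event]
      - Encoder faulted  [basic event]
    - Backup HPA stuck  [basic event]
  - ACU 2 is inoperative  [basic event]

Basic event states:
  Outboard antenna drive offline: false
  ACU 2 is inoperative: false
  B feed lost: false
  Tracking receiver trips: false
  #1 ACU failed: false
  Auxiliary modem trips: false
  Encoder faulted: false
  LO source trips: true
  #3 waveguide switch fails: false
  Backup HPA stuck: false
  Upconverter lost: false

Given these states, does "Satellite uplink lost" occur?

No

Tracking loop inoperative [AND]: #1 ACU failed=not, Tracking receiver trips=not → not all inputs occur → does not occur.
Transmit chain inoperative [OR]: Outboard antenna drive offline=not, B feed lost=not → no input occurs → does not occur.
Antenna path fails [OR]: Tracking loop inoperative=not, Transmit chain inoperative=not → no input occurs → does not occur.
Backup chain down [AND]: Auxiliary modem trips=not, #3 waveguide switch fails=not → not all inputs occur → does not occur.
Modem stage down [AND]: Upconverter lost=not, LO source trips=occurs, Encoder faulted=not → not all inputs occur → does not occur.
Power amp inoperative [OR]: Backup chain down=not, Modem stage down=not, Backup HPA stuck=not → no input occurs → does not occur.
Satellite uplink lost [OR]: Antenna path fails=not, Power amp inoperative=not, ACU 2 is inoperative=not → no input occurs → does not occur.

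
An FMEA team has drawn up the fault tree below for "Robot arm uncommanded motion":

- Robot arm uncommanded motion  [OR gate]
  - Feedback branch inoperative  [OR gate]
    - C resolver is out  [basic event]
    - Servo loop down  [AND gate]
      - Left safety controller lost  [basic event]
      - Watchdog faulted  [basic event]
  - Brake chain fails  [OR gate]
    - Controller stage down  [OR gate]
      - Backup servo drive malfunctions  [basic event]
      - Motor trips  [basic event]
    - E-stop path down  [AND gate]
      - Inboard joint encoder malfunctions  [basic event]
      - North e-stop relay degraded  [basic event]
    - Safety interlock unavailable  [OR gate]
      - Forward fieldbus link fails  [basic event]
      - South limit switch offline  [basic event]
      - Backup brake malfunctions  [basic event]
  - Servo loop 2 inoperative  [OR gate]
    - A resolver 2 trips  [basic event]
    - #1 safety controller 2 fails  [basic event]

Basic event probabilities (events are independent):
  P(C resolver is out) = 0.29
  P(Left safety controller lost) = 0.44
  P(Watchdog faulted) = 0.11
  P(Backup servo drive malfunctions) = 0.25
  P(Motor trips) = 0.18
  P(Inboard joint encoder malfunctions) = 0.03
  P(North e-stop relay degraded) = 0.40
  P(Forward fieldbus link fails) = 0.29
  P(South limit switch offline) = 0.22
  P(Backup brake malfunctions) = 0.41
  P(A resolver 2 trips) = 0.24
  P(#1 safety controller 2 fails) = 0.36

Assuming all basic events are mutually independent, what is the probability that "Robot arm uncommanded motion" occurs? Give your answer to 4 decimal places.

P(Servo loop down) [AND] = 0.44 × 0.11 = 0.048400
P(Feedback branch inoperative) [OR] = 1 − (1−0.29) × (1−0.048400) = 0.324364
P(Controller stage down) [OR] = 1 − (1−0.25) × (1−0.18) = 0.385000
P(E-stop path down) [AND] = 0.03 × 0.40 = 0.012000
P(Safety interlock unavailable) [OR] = 1 − (1−0.29) × (1−0.22) × (1−0.41) = 0.673258
P(Brake chain fails) [OR] = 1 − (1−0.385000) × (1−0.012000) × (1−0.673258) = 0.801465
P(Servo loop 2 inoperative) [OR] = 1 − (1−0.24) × (1−0.36) = 0.513600
P(Robot arm uncommanded motion) [OR] = 1 − (1−0.324364) × (1−0.801465) × (1−0.513600) = 0.934756
Rounded to 4 decimal places: P(Robot arm uncommanded motion) ≈ 0.9348.

0.9348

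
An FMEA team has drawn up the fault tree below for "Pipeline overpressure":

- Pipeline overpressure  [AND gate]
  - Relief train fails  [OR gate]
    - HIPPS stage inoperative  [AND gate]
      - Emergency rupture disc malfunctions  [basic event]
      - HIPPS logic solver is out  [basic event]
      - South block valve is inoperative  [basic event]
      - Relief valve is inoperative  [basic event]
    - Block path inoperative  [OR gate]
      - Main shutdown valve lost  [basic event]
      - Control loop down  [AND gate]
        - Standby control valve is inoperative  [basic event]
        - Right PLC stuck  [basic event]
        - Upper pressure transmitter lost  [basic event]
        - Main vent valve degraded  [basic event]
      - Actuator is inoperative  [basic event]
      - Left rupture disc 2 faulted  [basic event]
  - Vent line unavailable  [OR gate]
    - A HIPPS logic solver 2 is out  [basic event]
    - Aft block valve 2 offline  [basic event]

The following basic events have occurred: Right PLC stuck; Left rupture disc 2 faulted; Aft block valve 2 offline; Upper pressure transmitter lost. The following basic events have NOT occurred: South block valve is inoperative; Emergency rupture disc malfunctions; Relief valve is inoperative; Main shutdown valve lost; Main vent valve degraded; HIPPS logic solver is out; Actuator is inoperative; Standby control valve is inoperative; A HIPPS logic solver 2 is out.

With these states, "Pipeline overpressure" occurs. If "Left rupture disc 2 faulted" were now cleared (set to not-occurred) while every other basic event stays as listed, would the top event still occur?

Counterfactual: set "Left rupture disc 2 faulted" to not occurred.
HIPPS stage inoperative [AND]: Emergency rupture disc malfunctions=not, HIPPS logic solver is out=not, South block valve is inoperative=not, Relief valve is inoperative=not → not all inputs occur → does not occur.
Control loop down [AND]: Standby control valve is inoperative=not, Right PLC stuck=occurs, Upper pressure transmitter lost=occurs, Main vent valve degraded=not → not all inputs occur → does not occur.
Block path inoperative [OR]: Main shutdown valve lost=not, Control loop down=not, Actuator is inoperative=not, Left rupture disc 2 faulted=not → no input occurs → does not occur.
Relief train fails [OR]: HIPPS stage inoperative=not, Block path inoperative=not → no input occurs → does not occur.
Vent line unavailable [OR]: A HIPPS logic solver 2 is out=not, Aft block valve 2 offline=occurs → at least one input occurs → occurs.
Pipeline overpressure [AND]: Relief train fails=not, Vent line unavailable=occurs → not all inputs occur → does not occur.

No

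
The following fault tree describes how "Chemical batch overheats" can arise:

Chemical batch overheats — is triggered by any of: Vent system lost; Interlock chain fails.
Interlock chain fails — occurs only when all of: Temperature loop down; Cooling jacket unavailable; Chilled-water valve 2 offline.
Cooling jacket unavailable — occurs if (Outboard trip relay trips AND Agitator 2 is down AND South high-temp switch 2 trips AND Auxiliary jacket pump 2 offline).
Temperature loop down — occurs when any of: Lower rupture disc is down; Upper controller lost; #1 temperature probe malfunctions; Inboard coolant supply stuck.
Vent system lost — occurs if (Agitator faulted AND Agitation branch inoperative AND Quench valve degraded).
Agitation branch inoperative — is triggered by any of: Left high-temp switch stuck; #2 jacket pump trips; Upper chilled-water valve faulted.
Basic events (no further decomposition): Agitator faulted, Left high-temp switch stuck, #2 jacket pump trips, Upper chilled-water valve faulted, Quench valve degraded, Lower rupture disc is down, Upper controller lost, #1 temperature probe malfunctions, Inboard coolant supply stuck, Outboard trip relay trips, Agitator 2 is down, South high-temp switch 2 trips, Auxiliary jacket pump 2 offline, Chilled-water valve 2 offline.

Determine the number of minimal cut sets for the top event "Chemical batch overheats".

Agitation branch inoperative [OR]: union of children's cut sets → 3 cut set(s).
Vent system lost [AND]: one cut set from each child combined → 1 × 3 × 1 = 3 cut set(s).
Temperature loop down [OR]: union of children's cut sets → 4 cut set(s).
Cooling jacket unavailable [AND]: one cut set from each child combined → 1 × 1 × 1 × 1 = 1 cut set(s).
Interlock chain fails [AND]: one cut set from each child combined → 4 × 1 × 1 = 4 cut set(s).
Chemical batch overheats [OR]: union of children's cut sets → 7 cut set(s).
Minimal cut sets: {Agitator faulted, Left high-temp switch stuck, Quench valve degraded}; {#2 jacket pump trips, Agitator faulted, Quench valve degraded}; {Agitator faulted, Quench valve degraded, Upper chilled-water valve faulted}; {Agitator 2 is down, Auxiliary jacket pump 2 offline, Chilled-water valve 2 offline, Lower rupture disc is down, Outboard trip relay trips, South high-temp switch 2 trips}; {Agitator 2 is down, Auxiliary jacket pump 2 offline, Chilled-water valve 2 offline, Outboard trip relay trips, South high-temp switch 2 trips, Upper controller lost}; {#1 temperature probe malfunctions, Agitator 2 is down, Auxiliary jacket pump 2 offline, Chilled-water valve 2 offline, Outboard trip relay trips, South high-temp switch 2 trips}; {Agitator 2 is down, Auxiliary jacket pump 2 offline, Chilled-water valve 2 offline, Inboard coolant supply stuck, Outboard trip relay trips, South high-temp switch 2 trips}.

7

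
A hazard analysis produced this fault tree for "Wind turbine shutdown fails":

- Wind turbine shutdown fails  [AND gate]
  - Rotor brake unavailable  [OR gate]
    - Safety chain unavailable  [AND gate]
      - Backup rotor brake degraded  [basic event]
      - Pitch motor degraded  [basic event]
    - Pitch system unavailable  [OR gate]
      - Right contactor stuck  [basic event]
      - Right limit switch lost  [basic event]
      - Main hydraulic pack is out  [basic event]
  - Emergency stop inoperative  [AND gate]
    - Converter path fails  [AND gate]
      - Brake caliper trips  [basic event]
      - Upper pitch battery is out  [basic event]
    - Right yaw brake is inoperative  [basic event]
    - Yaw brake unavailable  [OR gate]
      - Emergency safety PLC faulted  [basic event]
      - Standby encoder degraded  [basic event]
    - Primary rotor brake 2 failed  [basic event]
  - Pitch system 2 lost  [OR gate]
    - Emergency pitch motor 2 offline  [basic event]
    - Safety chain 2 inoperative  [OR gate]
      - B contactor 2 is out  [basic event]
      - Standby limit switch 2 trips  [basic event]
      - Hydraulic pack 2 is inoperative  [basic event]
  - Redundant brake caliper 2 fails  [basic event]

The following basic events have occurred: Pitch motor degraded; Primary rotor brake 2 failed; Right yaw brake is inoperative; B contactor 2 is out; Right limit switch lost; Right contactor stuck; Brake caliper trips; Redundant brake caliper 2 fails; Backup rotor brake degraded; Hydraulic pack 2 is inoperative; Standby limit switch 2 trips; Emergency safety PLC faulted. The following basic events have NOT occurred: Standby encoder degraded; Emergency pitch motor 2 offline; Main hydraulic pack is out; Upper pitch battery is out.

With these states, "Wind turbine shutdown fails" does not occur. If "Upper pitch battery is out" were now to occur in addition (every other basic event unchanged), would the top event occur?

Yes

Counterfactual: set "Upper pitch battery is out" to occurred.
Safety chain unavailable [AND]: Backup rotor brake degraded=occurs, Pitch motor degraded=occurs → all inputs occur → occurs.
Pitch system unavailable [OR]: Right contactor stuck=occurs, Right limit switch lost=occurs, Main hydraulic pack is out=not → at least one input occurs → occurs.
Rotor brake unavailable [OR]: Safety chain unavailable=occurs, Pitch system unavailable=occurs → at least one input occurs → occurs.
Converter path fails [AND]: Brake caliper trips=occurs, Upper pitch battery is out=occurs → all inputs occur → occurs.
Yaw brake unavailable [OR]: Emergency safety PLC faulted=occurs, Standby encoder degraded=not → at least one input occurs → occurs.
Emergency stop inoperative [AND]: Converter path fails=occurs, Right yaw brake is inoperative=occurs, Yaw brake unavailable=occurs, Primary rotor brake 2 failed=occurs → all inputs occur → occurs.
Safety chain 2 inoperative [OR]: B contactor 2 is out=occurs, Standby limit switch 2 trips=occurs, Hydraulic pack 2 is inoperative=occurs → at least one input occurs → occurs.
Pitch system 2 lost [OR]: Emergency pitch motor 2 offline=not, Safety chain 2 inoperative=occurs → at least one input occurs → occurs.
Wind turbine shutdown fails [AND]: Rotor brake unavailable=occurs, Emergency stop inoperative=occurs, Pitch system 2 lost=occurs, Redundant brake caliper 2 fails=occurs → all inputs occur → occurs.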